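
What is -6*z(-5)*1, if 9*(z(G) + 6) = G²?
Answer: 58/3 ≈ 19.333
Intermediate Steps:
z(G) = -6 + G²/9
-6*z(-5)*1 = -6*(-6 + (⅑)*(-5)²)*1 = -6*(-6 + (⅑)*25)*1 = -6*(-6 + 25/9)*1 = -6*(-29/9)*1 = (58/3)*1 = 58/3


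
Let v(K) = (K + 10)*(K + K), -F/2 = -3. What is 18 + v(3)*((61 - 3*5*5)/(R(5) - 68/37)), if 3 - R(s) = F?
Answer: 43626/179 ≈ 243.72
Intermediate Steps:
F = 6 (F = -2*(-3) = 6)
v(K) = 2*K*(10 + K) (v(K) = (10 + K)*(2*K) = 2*K*(10 + K))
R(s) = -3 (R(s) = 3 - 1*6 = 3 - 6 = -3)
18 + v(3)*((61 - 3*5*5)/(R(5) - 68/37)) = 18 + (2*3*(10 + 3))*((61 - 3*5*5)/(-3 - 68/37)) = 18 + (2*3*13)*((61 - 15*5)/(-3 - 68*1/37)) = 18 + 78*((61 - 75)/(-3 - 68/37)) = 18 + 78*(-14/(-179/37)) = 18 + 78*(-14*(-37/179)) = 18 + 78*(518/179) = 18 + 40404/179 = 43626/179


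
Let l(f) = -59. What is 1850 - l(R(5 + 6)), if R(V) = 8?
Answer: 1909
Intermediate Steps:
1850 - l(R(5 + 6)) = 1850 - 1*(-59) = 1850 + 59 = 1909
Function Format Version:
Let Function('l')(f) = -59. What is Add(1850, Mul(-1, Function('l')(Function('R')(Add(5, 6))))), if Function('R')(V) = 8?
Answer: 1909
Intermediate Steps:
Add(1850, Mul(-1, Function('l')(Function('R')(Add(5, 6))))) = Add(1850, Mul(-1, -59)) = Add(1850, 59) = 1909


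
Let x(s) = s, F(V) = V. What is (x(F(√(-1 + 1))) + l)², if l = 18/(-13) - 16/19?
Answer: 302500/61009 ≈ 4.9583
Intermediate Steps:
l = -550/247 (l = 18*(-1/13) - 16*1/19 = -18/13 - 16/19 = -550/247 ≈ -2.2267)
(x(F(√(-1 + 1))) + l)² = (√(-1 + 1) - 550/247)² = (√0 - 550/247)² = (0 - 550/247)² = (-550/247)² = 302500/61009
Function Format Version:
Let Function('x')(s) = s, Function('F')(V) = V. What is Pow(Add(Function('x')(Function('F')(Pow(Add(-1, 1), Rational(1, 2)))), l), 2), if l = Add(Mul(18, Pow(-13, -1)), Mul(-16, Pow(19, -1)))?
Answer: Rational(302500, 61009) ≈ 4.9583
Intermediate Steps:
l = Rational(-550, 247) (l = Add(Mul(18, Rational(-1, 13)), Mul(-16, Rational(1, 19))) = Add(Rational(-18, 13), Rational(-16, 19)) = Rational(-550, 247) ≈ -2.2267)
Pow(Add(Function('x')(Function('F')(Pow(Add(-1, 1), Rational(1, 2)))), l), 2) = Pow(Add(Pow(Add(-1, 1), Rational(1, 2)), Rational(-550, 247)), 2) = Pow(Add(Pow(0, Rational(1, 2)), Rational(-550, 247)), 2) = Pow(Add(0, Rational(-550, 247)), 2) = Pow(Rational(-550, 247), 2) = Rational(302500, 61009)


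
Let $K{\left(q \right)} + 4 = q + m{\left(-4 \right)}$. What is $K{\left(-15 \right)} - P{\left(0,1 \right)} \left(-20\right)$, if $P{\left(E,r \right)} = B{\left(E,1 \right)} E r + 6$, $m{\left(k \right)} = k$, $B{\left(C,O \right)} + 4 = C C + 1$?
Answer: $97$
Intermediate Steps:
$B{\left(C,O \right)} = -3 + C^{2}$ ($B{\left(C,O \right)} = -4 + \left(C C + 1\right) = -4 + \left(C^{2} + 1\right) = -4 + \left(1 + C^{2}\right) = -3 + C^{2}$)
$P{\left(E,r \right)} = 6 + E r \left(-3 + E^{2}\right)$ ($P{\left(E,r \right)} = \left(-3 + E^{2}\right) E r + 6 = E \left(-3 + E^{2}\right) r + 6 = E r \left(-3 + E^{2}\right) + 6 = 6 + E r \left(-3 + E^{2}\right)$)
$K{\left(q \right)} = -8 + q$ ($K{\left(q \right)} = -4 + \left(q - 4\right) = -4 + \left(-4 + q\right) = -8 + q$)
$K{\left(-15 \right)} - P{\left(0,1 \right)} \left(-20\right) = \left(-8 - 15\right) - \left(6 + 0 \cdot 1 \left(-3 + 0^{2}\right)\right) \left(-20\right) = -23 - \left(6 + 0 \cdot 1 \left(-3 + 0\right)\right) \left(-20\right) = -23 - \left(6 + 0 \cdot 1 \left(-3\right)\right) \left(-20\right) = -23 - \left(6 + 0\right) \left(-20\right) = -23 - 6 \left(-20\right) = -23 - -120 = -23 + 120 = 97$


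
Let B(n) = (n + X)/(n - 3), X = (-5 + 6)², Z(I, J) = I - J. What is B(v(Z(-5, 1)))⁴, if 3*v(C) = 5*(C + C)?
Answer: 130321/279841 ≈ 0.46570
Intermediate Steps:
X = 1 (X = 1² = 1)
v(C) = 10*C/3 (v(C) = (5*(C + C))/3 = (5*(2*C))/3 = (10*C)/3 = 10*C/3)
B(n) = (1 + n)/(-3 + n) (B(n) = (n + 1)/(n - 3) = (1 + n)/(-3 + n))
B(v(Z(-5, 1)))⁴ = ((1 + 10*(-5 - 1*1)/3)/(-3 + 10*(-5 - 1*1)/3))⁴ = ((1 + 10*(-5 - 1)/3)/(-3 + 10*(-5 - 1)/3))⁴ = ((1 + (10/3)*(-6))/(-3 + (10/3)*(-6)))⁴ = ((1 - 20)/(-3 - 20))⁴ = (-19/(-23))⁴ = (-1/23*(-19))⁴ = (19/23)⁴ = 130321/279841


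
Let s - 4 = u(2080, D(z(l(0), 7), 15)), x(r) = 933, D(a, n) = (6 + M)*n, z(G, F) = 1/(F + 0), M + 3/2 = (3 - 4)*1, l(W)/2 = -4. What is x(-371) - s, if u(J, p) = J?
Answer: -1151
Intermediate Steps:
l(W) = -8 (l(W) = 2*(-4) = -8)
M = -5/2 (M = -3/2 + (3 - 4)*1 = -3/2 - 1*1 = -3/2 - 1 = -5/2 ≈ -2.5000)
z(G, F) = 1/F
D(a, n) = 7*n/2 (D(a, n) = (6 - 5/2)*n = 7*n/2)
s = 2084 (s = 4 + 2080 = 2084)
x(-371) - s = 933 - 1*2084 = 933 - 2084 = -1151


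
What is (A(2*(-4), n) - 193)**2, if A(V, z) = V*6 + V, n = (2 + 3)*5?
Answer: 62001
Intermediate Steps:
n = 25 (n = 5*5 = 25)
A(V, z) = 7*V (A(V, z) = 6*V + V = 7*V)
(A(2*(-4), n) - 193)**2 = (7*(2*(-4)) - 193)**2 = (7*(-8) - 193)**2 = (-56 - 193)**2 = (-249)**2 = 62001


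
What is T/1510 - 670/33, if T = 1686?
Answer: -478031/24915 ≈ -19.186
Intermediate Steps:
T/1510 - 670/33 = 1686/1510 - 670/33 = 1686*(1/1510) - 670*1/33 = 843/755 - 670/33 = -478031/24915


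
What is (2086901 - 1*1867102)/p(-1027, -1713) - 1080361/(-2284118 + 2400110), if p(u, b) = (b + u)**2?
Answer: -1010677914749/108852692400 ≈ -9.2848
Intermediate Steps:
(2086901 - 1*1867102)/p(-1027, -1713) - 1080361/(-2284118 + 2400110) = (2086901 - 1*1867102)/((-1713 - 1027)**2) - 1080361/(-2284118 + 2400110) = (2086901 - 1867102)/((-2740)**2) - 1080361/115992 = 219799/7507600 - 1080361*1/115992 = 219799*(1/7507600) - 1080361/115992 = 219799/7507600 - 1080361/115992 = -1010677914749/108852692400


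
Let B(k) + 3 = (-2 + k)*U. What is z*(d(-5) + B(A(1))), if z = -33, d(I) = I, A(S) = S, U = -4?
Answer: 132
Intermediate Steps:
B(k) = 5 - 4*k (B(k) = -3 + (-2 + k)*(-4) = -3 + (8 - 4*k) = 5 - 4*k)
z*(d(-5) + B(A(1))) = -33*(-5 + (5 - 4*1)) = -33*(-5 + (5 - 4)) = -33*(-5 + 1) = -33*(-4) = 132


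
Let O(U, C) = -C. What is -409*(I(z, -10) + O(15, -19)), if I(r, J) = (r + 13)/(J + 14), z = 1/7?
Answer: -63804/7 ≈ -9114.9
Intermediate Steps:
z = ⅐ ≈ 0.14286
I(r, J) = (13 + r)/(14 + J)
-409*(I(z, -10) + O(15, -19)) = -409*((13 + ⅐)/(14 - 10) - 1*(-19)) = -409*((92/7)/4 + 19) = -409*((¼)*(92/7) + 19) = -409*(23/7 + 19) = -409*156/7 = -63804/7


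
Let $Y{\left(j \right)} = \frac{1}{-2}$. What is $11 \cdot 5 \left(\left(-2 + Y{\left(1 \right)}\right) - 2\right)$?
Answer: $- \frac{495}{2} \approx -247.5$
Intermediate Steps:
$Y{\left(j \right)} = - \frac{1}{2}$
$11 \cdot 5 \left(\left(-2 + Y{\left(1 \right)}\right) - 2\right) = 11 \cdot 5 \left(\left(-2 - \frac{1}{2}\right) - 2\right) = 55 \left(- \frac{5}{2} - 2\right) = 55 \left(- \frac{9}{2}\right) = - \frac{495}{2}$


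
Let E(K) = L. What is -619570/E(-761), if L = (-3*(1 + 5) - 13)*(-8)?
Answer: -309785/124 ≈ -2498.3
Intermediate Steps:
L = 248 (L = (-3*6 - 13)*(-8) = (-18 - 13)*(-8) = -31*(-8) = 248)
E(K) = 248
-619570/E(-761) = -619570/248 = -619570*1/248 = -309785/124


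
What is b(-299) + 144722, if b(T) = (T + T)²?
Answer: 502326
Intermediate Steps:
b(T) = 4*T² (b(T) = (2*T)² = 4*T²)
b(-299) + 144722 = 4*(-299)² + 144722 = 4*89401 + 144722 = 357604 + 144722 = 502326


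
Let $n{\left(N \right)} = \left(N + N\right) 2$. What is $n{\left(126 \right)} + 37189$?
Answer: $37693$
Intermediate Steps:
$n{\left(N \right)} = 4 N$ ($n{\left(N \right)} = 2 N 2 = 4 N$)
$n{\left(126 \right)} + 37189 = 4 \cdot 126 + 37189 = 504 + 37189 = 37693$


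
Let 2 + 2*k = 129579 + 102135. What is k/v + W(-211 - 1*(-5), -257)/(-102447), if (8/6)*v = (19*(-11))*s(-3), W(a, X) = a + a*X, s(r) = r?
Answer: 5264133568/21411423 ≈ 245.86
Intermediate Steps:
k = 115856 (k = -1 + (129579 + 102135)/2 = -1 + (1/2)*231714 = -1 + 115857 = 115856)
W(a, X) = a + X*a
v = 1881/4 (v = 3*((19*(-11))*(-3))/4 = 3*(-209*(-3))/4 = (3/4)*627 = 1881/4 ≈ 470.25)
k/v + W(-211 - 1*(-5), -257)/(-102447) = 115856/(1881/4) + ((-211 - 1*(-5))*(1 - 257))/(-102447) = 115856*(4/1881) + ((-211 + 5)*(-256))*(-1/102447) = 463424/1881 - 206*(-256)*(-1/102447) = 463424/1881 + 52736*(-1/102447) = 463424/1881 - 52736/102447 = 5264133568/21411423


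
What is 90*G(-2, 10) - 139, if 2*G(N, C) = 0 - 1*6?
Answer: -409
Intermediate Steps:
G(N, C) = -3 (G(N, C) = (0 - 1*6)/2 = (0 - 6)/2 = (1/2)*(-6) = -3)
90*G(-2, 10) - 139 = 90*(-3) - 139 = -270 - 139 = -409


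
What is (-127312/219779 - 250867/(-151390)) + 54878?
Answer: 1825955490261893/33272342810 ≈ 54879.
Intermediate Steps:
(-127312/219779 - 250867/(-151390)) + 54878 = (-127312*1/219779 - 250867*(-1/151390)) + 54878 = (-127312/219779 + 250867/151390) + 54878 = 35861534713/33272342810 + 54878 = 1825955490261893/33272342810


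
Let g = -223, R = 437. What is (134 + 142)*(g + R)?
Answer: 59064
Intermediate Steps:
(134 + 142)*(g + R) = (134 + 142)*(-223 + 437) = 276*214 = 59064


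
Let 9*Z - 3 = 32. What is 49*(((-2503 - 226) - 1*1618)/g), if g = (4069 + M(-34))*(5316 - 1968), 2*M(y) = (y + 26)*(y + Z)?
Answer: -71001/4675420 ≈ -0.015186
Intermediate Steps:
Z = 35/9 (Z = ⅓ + (⅑)*32 = ⅓ + 32/9 = 35/9 ≈ 3.8889)
M(y) = (26 + y)*(35/9 + y)/2 (M(y) = ((y + 26)*(y + 35/9))/2 = ((26 + y)*(35/9 + y))/2 = (26 + y)*(35/9 + y)/2)
g = 14026260 (g = (4069 + (455/9 + (½)*(-34)² + (269/18)*(-34)))*(5316 - 1968) = (4069 + (455/9 + (½)*1156 - 4573/9))*3348 = (4069 + (455/9 + 578 - 4573/9))*3348 = (4069 + 1084/9)*3348 = (37705/9)*3348 = 14026260)
49*(((-2503 - 226) - 1*1618)/g) = 49*(((-2503 - 226) - 1*1618)/14026260) = 49*((-2729 - 1618)*(1/14026260)) = 49*(-4347*1/14026260) = 49*(-1449/4675420) = -71001/4675420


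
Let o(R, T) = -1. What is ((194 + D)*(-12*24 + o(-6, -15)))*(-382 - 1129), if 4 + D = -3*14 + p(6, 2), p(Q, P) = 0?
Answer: 64628492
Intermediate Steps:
D = -46 (D = -4 + (-3*14 + 0) = -4 + (-42 + 0) = -4 - 42 = -46)
((194 + D)*(-12*24 + o(-6, -15)))*(-382 - 1129) = ((194 - 46)*(-12*24 - 1))*(-382 - 1129) = (148*(-288 - 1))*(-1511) = (148*(-289))*(-1511) = -42772*(-1511) = 64628492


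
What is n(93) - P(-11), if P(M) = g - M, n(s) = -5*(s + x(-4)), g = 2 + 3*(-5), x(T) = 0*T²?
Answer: -463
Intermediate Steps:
x(T) = 0
g = -13 (g = 2 - 15 = -13)
n(s) = -5*s (n(s) = -5*(s + 0) = -5*s)
P(M) = -13 - M
n(93) - P(-11) = -5*93 - (-13 - 1*(-11)) = -465 - (-13 + 11) = -465 - 1*(-2) = -465 + 2 = -463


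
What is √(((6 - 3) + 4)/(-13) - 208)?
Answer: I*√35243/13 ≈ 14.441*I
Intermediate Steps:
√(((6 - 3) + 4)/(-13) - 208) = √((3 + 4)*(-1/13) - 208) = √(7*(-1/13) - 208) = √(-7/13 - 208) = √(-2711/13) = I*√35243/13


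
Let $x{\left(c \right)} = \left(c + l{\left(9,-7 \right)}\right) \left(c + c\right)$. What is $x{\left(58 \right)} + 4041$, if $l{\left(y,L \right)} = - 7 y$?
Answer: $3461$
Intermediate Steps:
$x{\left(c \right)} = 2 c \left(-63 + c\right)$ ($x{\left(c \right)} = \left(c - 63\right) \left(c + c\right) = \left(c - 63\right) 2 c = \left(-63 + c\right) 2 c = 2 c \left(-63 + c\right)$)
$x{\left(58 \right)} + 4041 = 2 \cdot 58 \left(-63 + 58\right) + 4041 = 2 \cdot 58 \left(-5\right) + 4041 = -580 + 4041 = 3461$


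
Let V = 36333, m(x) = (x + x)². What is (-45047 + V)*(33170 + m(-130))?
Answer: -878109780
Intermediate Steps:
m(x) = 4*x² (m(x) = (2*x)² = 4*x²)
(-45047 + V)*(33170 + m(-130)) = (-45047 + 36333)*(33170 + 4*(-130)²) = -8714*(33170 + 4*16900) = -8714*(33170 + 67600) = -8714*100770 = -878109780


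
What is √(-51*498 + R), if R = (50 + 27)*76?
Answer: I*√19546 ≈ 139.81*I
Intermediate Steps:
R = 5852 (R = 77*76 = 5852)
√(-51*498 + R) = √(-51*498 + 5852) = √(-25398 + 5852) = √(-19546) = I*√19546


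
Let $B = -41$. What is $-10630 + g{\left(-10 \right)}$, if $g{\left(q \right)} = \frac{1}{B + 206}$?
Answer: $- \frac{1753949}{165} \approx -10630.0$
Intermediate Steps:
$g{\left(q \right)} = \frac{1}{165}$ ($g{\left(q \right)} = \frac{1}{-41 + 206} = \frac{1}{165}$)
$-10630 + g{\left(-10 \right)} = -10630 + \frac{1}{165} = - \frac{1753949}{165}$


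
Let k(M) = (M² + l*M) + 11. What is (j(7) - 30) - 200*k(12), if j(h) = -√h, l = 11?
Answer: -57430 - √7 ≈ -57433.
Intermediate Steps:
k(M) = 11 + M² + 11*M (k(M) = (M² + 11*M) + 11 = 11 + M² + 11*M)
(j(7) - 30) - 200*k(12) = (-√7 - 30) - 200*(11 + 12² + 11*12) = (-30 - √7) - 200*(11 + 144 + 132) = (-30 - √7) - 200*287 = (-30 - √7) - 57400 = -57430 - √7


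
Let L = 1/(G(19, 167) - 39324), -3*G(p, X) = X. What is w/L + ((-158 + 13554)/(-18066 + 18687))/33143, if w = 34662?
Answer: -28093708418811422/20581803 ≈ -1.3650e+9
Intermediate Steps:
G(p, X) = -X/3
L = -3/118139 (L = 1/(-⅓*167 - 39324) = 1/(-167/3 - 39324) = 1/(-118139/3) = -3/118139 ≈ -2.5394e-5)
w/L + ((-158 + 13554)/(-18066 + 18687))/33143 = 34662/(-3/118139) + ((-158 + 13554)/(-18066 + 18687))/33143 = 34662*(-118139/3) + (13396/621)*(1/33143) = -1364978006 + (13396*(1/621))*(1/33143) = -1364978006 + (13396/621)*(1/33143) = -1364978006 + 13396/20581803 = -28093708418811422/20581803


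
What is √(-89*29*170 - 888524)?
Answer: I*√1327294 ≈ 1152.1*I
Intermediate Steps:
√(-89*29*170 - 888524) = √(-2581*170 - 888524) = √(-438770 - 888524) = √(-1327294) = I*√1327294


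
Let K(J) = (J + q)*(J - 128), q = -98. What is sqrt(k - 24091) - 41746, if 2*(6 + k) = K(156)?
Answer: -41746 + I*sqrt(23285) ≈ -41746.0 + 152.59*I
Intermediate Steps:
K(J) = (-128 + J)*(-98 + J) (K(J) = (J - 98)*(J - 128) = (-98 + J)*(-128 + J) = (-128 + J)*(-98 + J))
k = 806 (k = -6 + (12544 + 156**2 - 226*156)/2 = -6 + (12544 + 24336 - 35256)/2 = -6 + (1/2)*1624 = -6 + 812 = 806)
sqrt(k - 24091) - 41746 = sqrt(806 - 24091) - 41746 = sqrt(-23285) - 41746 = I*sqrt(23285) - 41746 = -41746 + I*sqrt(23285)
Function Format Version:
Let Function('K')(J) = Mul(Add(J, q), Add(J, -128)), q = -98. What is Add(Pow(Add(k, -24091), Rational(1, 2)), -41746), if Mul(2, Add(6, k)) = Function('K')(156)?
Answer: Add(-41746, Mul(I, Pow(23285, Rational(1, 2)))) ≈ Add(-41746., Mul(152.59, I))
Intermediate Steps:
Function('K')(J) = Mul(Add(-128, J), Add(-98, J)) (Function('K')(J) = Mul(Add(J, -98), Add(J, -128)) = Mul(Add(-98, J), Add(-128, J)) = Mul(Add(-128, J), Add(-98, J)))
k = 806 (k = Add(-6, Mul(Rational(1, 2), Add(12544, Pow(156, 2), Mul(-226, 156)))) = Add(-6, Mul(Rational(1, 2), Add(12544, 24336, -35256))) = Add(-6, Mul(Rational(1, 2), 1624)) = Add(-6, 812) = 806)
Add(Pow(Add(k, -24091), Rational(1, 2)), -41746) = Add(Pow(Add(806, -24091), Rational(1, 2)), -41746) = Add(Pow(-23285, Rational(1, 2)), -41746) = Add(Mul(I, Pow(23285, Rational(1, 2))), -41746) = Add(-41746, Mul(I, Pow(23285, Rational(1, 2))))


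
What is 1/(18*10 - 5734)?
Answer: -1/5554 ≈ -0.00018005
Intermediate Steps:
1/(18*10 - 5734) = 1/(180 - 5734) = 1/(-5554) = -1/5554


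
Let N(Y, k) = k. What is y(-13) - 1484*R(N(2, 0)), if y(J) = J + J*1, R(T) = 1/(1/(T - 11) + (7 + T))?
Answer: -4575/19 ≈ -240.79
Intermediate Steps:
R(T) = 1/(7 + T + 1/(-11 + T)) (R(T) = 1/(1/(-11 + T) + (7 + T)) = 1/(7 + T + 1/(-11 + T)))
y(J) = 2*J (y(J) = J + J = 2*J)
y(-13) - 1484*R(N(2, 0)) = 2*(-13) - 1484*(11 - 1*0)/(76 - 1*0**2 + 4*0) = -26 - 1484*(11 + 0)/(76 - 1*0 + 0) = -26 - 1484*11/(76 + 0 + 0) = -26 - 1484*11/76 = -26 - 4081/19 = -4575/19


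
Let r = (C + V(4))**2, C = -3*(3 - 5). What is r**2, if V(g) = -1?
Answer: 625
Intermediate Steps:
C = 6 (C = -3*(-2) = 6)
r = 25 (r = (6 - 1)**2 = 5**2 = 25)
r**2 = 25**2 = 625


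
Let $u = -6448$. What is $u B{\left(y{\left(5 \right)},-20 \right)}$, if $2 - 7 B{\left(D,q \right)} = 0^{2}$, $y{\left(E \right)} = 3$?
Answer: $- \frac{12896}{7} \approx -1842.3$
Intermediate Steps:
$B{\left(D,q \right)} = \frac{2}{7}$ ($B{\left(D,q \right)} = \frac{2}{7} - \frac{0^{2}}{7} = \frac{2}{7} - 0 = \frac{2}{7} + 0 = \frac{2}{7}$)
$u B{\left(y{\left(5 \right)},-20 \right)} = \left(-6448\right) \frac{2}{7} = - \frac{12896}{7}$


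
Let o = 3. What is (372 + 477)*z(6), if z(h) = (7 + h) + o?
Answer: 13584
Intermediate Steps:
z(h) = 10 + h (z(h) = (7 + h) + 3 = 10 + h)
(372 + 477)*z(6) = (372 + 477)*(10 + 6) = 849*16 = 13584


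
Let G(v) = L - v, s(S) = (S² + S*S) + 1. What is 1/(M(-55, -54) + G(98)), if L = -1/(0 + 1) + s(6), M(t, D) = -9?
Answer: -1/35 ≈ -0.028571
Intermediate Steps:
s(S) = 1 + 2*S² (s(S) = (S² + S²) + 1 = 2*S² + 1 = 1 + 2*S²)
L = 72 (L = -1/(0 + 1) + (1 + 2*6²) = -1/1 + (1 + 2*36) = -1*1 + (1 + 72) = -1 + 73 = 72)
G(v) = 72 - v
1/(M(-55, -54) + G(98)) = 1/(-9 + (72 - 1*98)) = 1/(-9 + (72 - 98)) = 1/(-9 - 26) = 1/(-35) = -1/35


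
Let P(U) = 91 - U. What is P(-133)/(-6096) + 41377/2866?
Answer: 15724513/1091946 ≈ 14.400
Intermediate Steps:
P(-133)/(-6096) + 41377/2866 = (91 - 1*(-133))/(-6096) + 41377/2866 = (91 + 133)*(-1/6096) + 41377*(1/2866) = 224*(-1/6096) + 41377/2866 = -14/381 + 41377/2866 = 15724513/1091946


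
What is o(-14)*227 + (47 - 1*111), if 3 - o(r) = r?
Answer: 3795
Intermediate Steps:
o(r) = 3 - r
o(-14)*227 + (47 - 1*111) = (3 - 1*(-14))*227 + (47 - 1*111) = (3 + 14)*227 + (47 - 111) = 17*227 - 64 = 3859 - 64 = 3795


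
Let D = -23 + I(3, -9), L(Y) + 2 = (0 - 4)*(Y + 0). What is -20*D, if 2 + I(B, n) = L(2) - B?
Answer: 760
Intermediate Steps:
L(Y) = -2 - 4*Y (L(Y) = -2 + (0 - 4)*(Y + 0) = -2 - 4*Y)
I(B, n) = -12 - B (I(B, n) = -2 + ((-2 - 4*2) - B) = -2 + ((-2 - 8) - B) = -2 + (-10 - B) = -12 - B)
D = -38 (D = -23 + (-12 - 1*3) = -23 + (-12 - 3) = -23 - 15 = -38)
-20*D = -20*(-38) = 760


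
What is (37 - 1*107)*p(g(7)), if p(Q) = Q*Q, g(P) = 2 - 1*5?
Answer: -630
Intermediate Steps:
g(P) = -3 (g(P) = 2 - 5 = -3)
p(Q) = Q²
(37 - 1*107)*p(g(7)) = (37 - 1*107)*(-3)² = (37 - 107)*9 = -70*9 = -630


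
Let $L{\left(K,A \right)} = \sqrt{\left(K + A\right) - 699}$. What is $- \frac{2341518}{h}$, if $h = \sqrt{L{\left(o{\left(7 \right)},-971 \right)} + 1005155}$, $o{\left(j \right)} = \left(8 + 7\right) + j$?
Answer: $- \frac{2341518}{\sqrt{1005155 + 4 i \sqrt{103}}} \approx -2335.5 + 0.047162 i$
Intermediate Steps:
$o{\left(j \right)} = 15 + j$
$L{\left(K,A \right)} = \sqrt{-699 + A + K}$ ($L{\left(K,A \right)} = \sqrt{\left(A + K\right) - 699} = \sqrt{-699 + A + K}$)
$h = \sqrt{1005155 + 4 i \sqrt{103}}$ ($h = \sqrt{\sqrt{-699 - 971 + \left(15 + 7\right)} + 1005155} = \sqrt{\sqrt{-699 - 971 + 22} + 1005155} = \sqrt{\sqrt{-1648} + 1005155} = \sqrt{4 i \sqrt{103} + 1005155} = \sqrt{1005155 + 4 i \sqrt{103}} \approx 1002.6 + 0.02 i$)
$- \frac{2341518}{h} = - \frac{2341518}{\sqrt{1005155 + 4 i \sqrt{103}}}$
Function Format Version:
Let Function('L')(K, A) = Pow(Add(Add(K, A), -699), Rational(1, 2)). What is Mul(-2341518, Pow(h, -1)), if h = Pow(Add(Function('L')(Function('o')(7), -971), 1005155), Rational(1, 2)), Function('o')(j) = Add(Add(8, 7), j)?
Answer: Mul(-2341518, Pow(Add(1005155, Mul(4, I, Pow(103, Rational(1, 2)))), Rational(-1, 2))) ≈ Add(-2335.5, Mul(0.047162, I))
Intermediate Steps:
Function('o')(j) = Add(15, j)
Function('L')(K, A) = Pow(Add(-699, A, K), Rational(1, 2)) (Function('L')(K, A) = Pow(Add(Add(A, K), -699), Rational(1, 2)) = Pow(Add(-699, A, K), Rational(1, 2)))
h = Pow(Add(1005155, Mul(4, I, Pow(103, Rational(1, 2)))), Rational(1, 2)) (h = Pow(Add(Pow(Add(-699, -971, Add(15, 7)), Rational(1, 2)), 1005155), Rational(1, 2)) = Pow(Add(Pow(Add(-699, -971, 22), Rational(1, 2)), 1005155), Rational(1, 2)) = Pow(Add(Pow(-1648, Rational(1, 2)), 1005155), Rational(1, 2)) = Pow(Add(Mul(4, I, Pow(103, Rational(1, 2))), 1005155), Rational(1, 2)) = Pow(Add(1005155, Mul(4, I, Pow(103, Rational(1, 2)))), Rational(1, 2)) ≈ Add(1002.6, Mul(0.020, I)))
Mul(-2341518, Pow(h, -1)) = Mul(-2341518, Pow(Pow(Add(1005155, Mul(4, I, Pow(103, Rational(1, 2)))), Rational(1, 2)), -1)) = Mul(-2341518, Pow(Add(1005155, Mul(4, I, Pow(103, Rational(1, 2)))), Rational(-1, 2)))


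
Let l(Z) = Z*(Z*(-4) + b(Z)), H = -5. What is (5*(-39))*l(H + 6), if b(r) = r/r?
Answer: 585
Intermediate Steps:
b(r) = 1
l(Z) = Z*(1 - 4*Z) (l(Z) = Z*(Z*(-4) + 1) = Z*(-4*Z + 1) = Z*(1 - 4*Z))
(5*(-39))*l(H + 6) = (5*(-39))*((-5 + 6)*(1 - 4*(-5 + 6))) = -195*(1 - 4*1) = -195*(1 - 4) = -195*(-3) = 585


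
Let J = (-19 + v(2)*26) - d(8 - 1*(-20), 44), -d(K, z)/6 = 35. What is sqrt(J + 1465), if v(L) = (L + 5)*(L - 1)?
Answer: sqrt(1838) ≈ 42.872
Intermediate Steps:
v(L) = (-1 + L)*(5 + L) (v(L) = (5 + L)*(-1 + L) = (-1 + L)*(5 + L))
d(K, z) = -210 (d(K, z) = -6*35 = -210)
J = 373 (J = (-19 + (-5 + 2**2 + 4*2)*26) - 1*(-210) = (-19 + (-5 + 4 + 8)*26) + 210 = (-19 + 7*26) + 210 = (-19 + 182) + 210 = 163 + 210 = 373)
sqrt(J + 1465) = sqrt(373 + 1465) = sqrt(1838)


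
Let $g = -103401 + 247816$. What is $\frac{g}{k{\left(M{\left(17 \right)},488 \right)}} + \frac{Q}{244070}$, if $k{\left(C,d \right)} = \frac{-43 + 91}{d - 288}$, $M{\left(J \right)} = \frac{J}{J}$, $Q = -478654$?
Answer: $\frac{440590677163}{732210} \approx 6.0173 \cdot 10^{5}$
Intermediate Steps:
$g = 144415$
$M{\left(J \right)} = 1$
$k{\left(C,d \right)} = \frac{48}{-288 + d}$
$\frac{g}{k{\left(M{\left(17 \right)},488 \right)}} + \frac{Q}{244070} = \frac{144415}{48 \frac{1}{-288 + 488}} - \frac{478654}{244070} = \frac{144415}{48 \cdot \frac{1}{200}} - \frac{239327}{122035} = \frac{144415}{\frac{6}{25}} - \frac{239327}{122035} = 144415 \cdot \frac{25}{6} - \frac{239327}{122035} = \frac{3610375}{6} - \frac{239327}{122035} = \frac{440590677163}{732210}$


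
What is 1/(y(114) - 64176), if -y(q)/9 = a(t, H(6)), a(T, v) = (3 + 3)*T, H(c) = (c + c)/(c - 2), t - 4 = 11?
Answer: -1/64986 ≈ -1.5388e-5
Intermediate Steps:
t = 15 (t = 4 + 11 = 15)
H(c) = 2*c/(-2 + c) (H(c) = (2*c)/(-2 + c) = 2*c/(-2 + c))
a(T, v) = 6*T
y(q) = -810 (y(q) = -54*15 = -9*90 = -810)
1/(y(114) - 64176) = 1/(-810 - 64176) = 1/(-64986) = -1/64986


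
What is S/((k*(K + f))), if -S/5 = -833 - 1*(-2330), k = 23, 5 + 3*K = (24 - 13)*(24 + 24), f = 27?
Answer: -22455/13892 ≈ -1.6164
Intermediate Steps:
K = 523/3 (K = -5/3 + ((24 - 13)*(24 + 24))/3 = -5/3 + (11*48)/3 = -5/3 + (⅓)*528 = -5/3 + 176 = 523/3 ≈ 174.33)
S = -7485 (S = -5*(-833 - 1*(-2330)) = -5*(-833 + 2330) = -5*1497 = -7485)
S/((k*(K + f))) = -7485*1/(23*(523/3 + 27)) = -7485/(23*(604/3)) = -7485/13892/3 = -7485*3/13892 = -22455/13892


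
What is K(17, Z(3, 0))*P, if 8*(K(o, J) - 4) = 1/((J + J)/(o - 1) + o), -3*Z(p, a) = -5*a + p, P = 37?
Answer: 20017/135 ≈ 148.27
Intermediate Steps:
Z(p, a) = -p/3 + 5*a/3 (Z(p, a) = -(-5*a + p)/3 = -(p - 5*a)/3 = -p/3 + 5*a/3)
K(o, J) = 4 + 1/(8*(o + 2*J/(-1 + o))) (K(o, J) = 4 + 1/(8*((J + J)/(o - 1) + o)) = 4 + 1/(8*((2*J)/(-1 + o) + o)) = 4 + 1/(8*(2*J/(-1 + o) + o)) = 4 + 1/(8*(o + 2*J/(-1 + o))))
K(17, Z(3, 0))*P = ((-1 - 31*17 + 32*17² + 64*(-⅓*3 + (5/3)*0))/(8*(17² - 1*17 + 2*(-⅓*3 + (5/3)*0))))*37 = ((-1 - 527 + 32*289 + 64*(-1 + 0))/(8*(289 - 17 + 2*(-1 + 0))))*37 = ((-1 - 527 + 9248 + 64*(-1))/(8*(289 - 17 + 2*(-1))))*37 = ((-1 - 527 + 9248 - 64)/(8*(289 - 17 - 2)))*37 = ((⅛)*8656/270)*37 = ((⅛)*(1/270)*8656)*37 = (541/135)*37 = 20017/135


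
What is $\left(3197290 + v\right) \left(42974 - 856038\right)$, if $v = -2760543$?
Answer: $-355103262808$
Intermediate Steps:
$\left(3197290 + v\right) \left(42974 - 856038\right) = \left(3197290 - 2760543\right) \left(42974 - 856038\right) = 436747 \left(-813064\right) = -355103262808$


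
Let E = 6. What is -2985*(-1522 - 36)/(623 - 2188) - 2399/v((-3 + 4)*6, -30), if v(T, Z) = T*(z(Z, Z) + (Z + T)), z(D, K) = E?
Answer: -99702721/33804 ≈ -2949.4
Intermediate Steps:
z(D, K) = 6
v(T, Z) = T*(6 + T + Z) (v(T, Z) = T*(6 + (Z + T)) = T*(6 + (T + Z)) = T*(6 + T + Z))
-2985*(-1522 - 36)/(623 - 2188) - 2399/v((-3 + 4)*6, -30) = -2985*(-1522 - 36)/(623 - 2188) - 2399*1/(6*(-3 + 4)*(6 + (-3 + 4)*6 - 30)) = -2985/((-1565/(-1558))) - 2399*1/(6*(6 + 1*6 - 30)) = -2985/((-1565*(-1/1558))) - 2399*1/(6*(6 + 6 - 30)) = -2985/1565/1558 - 2399/(6*(-18)) = -2985*1558/1565 - 2399/(-108) = -930126/313 - 2399*(-1/108) = -930126/313 + 2399/108 = -99702721/33804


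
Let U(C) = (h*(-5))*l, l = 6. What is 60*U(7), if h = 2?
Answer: -3600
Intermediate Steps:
U(C) = -60 (U(C) = (2*(-5))*6 = -10*6 = -60)
60*U(7) = 60*(-60) = -3600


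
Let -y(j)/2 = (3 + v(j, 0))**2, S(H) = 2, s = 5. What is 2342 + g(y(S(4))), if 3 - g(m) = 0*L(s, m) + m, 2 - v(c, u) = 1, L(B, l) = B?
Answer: 2377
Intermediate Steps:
v(c, u) = 1 (v(c, u) = 2 - 1*1 = 2 - 1 = 1)
y(j) = -32 (y(j) = -2*(3 + 1)**2 = -2*4**2 = -2*16 = -32)
g(m) = 3 - m (g(m) = 3 - (0*5 + m) = 3 - (0 + m) = 3 - m)
2342 + g(y(S(4))) = 2342 + (3 - 1*(-32)) = 2342 + (3 + 32) = 2342 + 35 = 2377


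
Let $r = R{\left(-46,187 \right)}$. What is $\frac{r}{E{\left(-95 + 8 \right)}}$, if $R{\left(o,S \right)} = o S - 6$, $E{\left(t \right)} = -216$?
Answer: $\frac{1076}{27} \approx 39.852$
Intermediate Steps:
$R{\left(o,S \right)} = -6 + S o$ ($R{\left(o,S \right)} = S o - 6 = -6 + S o$)
$r = -8608$ ($r = -6 + 187 \left(-46\right) = -6 - 8602 = -8608$)
$\frac{r}{E{\left(-95 + 8 \right)}} = - \frac{8608}{-216} = \left(-8608\right) \left(- \frac{1}{216}\right) = \frac{1076}{27}$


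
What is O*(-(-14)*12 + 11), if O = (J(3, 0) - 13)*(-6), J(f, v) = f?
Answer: 10740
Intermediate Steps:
O = 60 (O = (3 - 13)*(-6) = -10*(-6) = 60)
O*(-(-14)*12 + 11) = 60*(-(-14)*12 + 11) = 60*(-14*(-12) + 11) = 60*(168 + 11) = 60*179 = 10740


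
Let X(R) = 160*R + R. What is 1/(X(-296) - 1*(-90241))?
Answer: 1/42585 ≈ 2.3482e-5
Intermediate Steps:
X(R) = 161*R
1/(X(-296) - 1*(-90241)) = 1/(161*(-296) - 1*(-90241)) = 1/(-47656 + 90241) = 1/42585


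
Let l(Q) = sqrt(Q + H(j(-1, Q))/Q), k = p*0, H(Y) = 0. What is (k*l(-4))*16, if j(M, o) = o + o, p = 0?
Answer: 0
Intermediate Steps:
j(M, o) = 2*o
k = 0 (k = 0*0 = 0)
l(Q) = sqrt(Q) (l(Q) = sqrt(Q + 0/Q) = sqrt(Q + 0) = sqrt(Q))
(k*l(-4))*16 = (0*sqrt(-4))*16 = (0*(2*I))*16 = 0*16 = 0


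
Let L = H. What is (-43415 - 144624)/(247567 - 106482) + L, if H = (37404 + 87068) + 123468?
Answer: 34980426861/141085 ≈ 2.4794e+5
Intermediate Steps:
H = 247940 (H = 124472 + 123468 = 247940)
L = 247940
(-43415 - 144624)/(247567 - 106482) + L = (-43415 - 144624)/(247567 - 106482) + 247940 = -188039/141085 + 247940 = 34980426861/141085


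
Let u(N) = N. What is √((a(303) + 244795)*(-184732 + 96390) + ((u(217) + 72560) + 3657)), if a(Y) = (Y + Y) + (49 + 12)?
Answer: I*√21684527570 ≈ 1.4726e+5*I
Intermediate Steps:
a(Y) = 61 + 2*Y (a(Y) = 2*Y + 61 = 61 + 2*Y)
√((a(303) + 244795)*(-184732 + 96390) + ((u(217) + 72560) + 3657)) = √(((61 + 2*303) + 244795)*(-184732 + 96390) + ((217 + 72560) + 3657)) = √(((61 + 606) + 244795)*(-88342) + (72777 + 3657)) = √((667 + 244795)*(-88342) + 76434) = √(245462*(-88342) + 76434) = √(-21684604004 + 76434) = √(-21684527570) = I*√21684527570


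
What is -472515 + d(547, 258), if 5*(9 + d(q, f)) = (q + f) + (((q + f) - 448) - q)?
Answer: -472401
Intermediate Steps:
d(q, f) = -493/5 + q/5 + 2*f/5 (d(q, f) = -9 + ((q + f) + (((q + f) - 448) - q))/5 = -9 + ((f + q) + (((f + q) - 448) - q))/5 = -9 + ((f + q) + ((-448 + f + q) - q))/5 = -9 + ((f + q) + (-448 + f))/5 = -9 + (-448 + q + 2*f)/5 = -9 + (-448/5 + q/5 + 2*f/5) = -493/5 + q/5 + 2*f/5)
-472515 + d(547, 258) = -472515 + (-493/5 + (⅕)*547 + (⅖)*258) = -472515 + (-493/5 + 547/5 + 516/5) = -472515 + 114 = -472401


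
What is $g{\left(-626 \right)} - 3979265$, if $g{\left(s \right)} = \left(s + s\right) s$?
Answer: $-3195513$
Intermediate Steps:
$g{\left(s \right)} = 2 s^{2}$ ($g{\left(s \right)} = 2 s s = 2 s^{2}$)
$g{\left(-626 \right)} - 3979265 = 2 \left(-626\right)^{2} - 3979265 = 2 \cdot 391876 - 3979265 = 783752 - 3979265 = -3195513$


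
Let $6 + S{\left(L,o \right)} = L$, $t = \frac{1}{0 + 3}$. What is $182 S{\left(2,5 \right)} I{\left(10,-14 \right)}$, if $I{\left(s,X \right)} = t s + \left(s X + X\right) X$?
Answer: $- \frac{4715984}{3} \approx -1.572 \cdot 10^{6}$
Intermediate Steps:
$t = \frac{1}{3} \approx 0.33333$
$S{\left(L,o \right)} = -6 + L$
$I{\left(s,X \right)} = \frac{s}{3} + X \left(X + X s\right)$ ($I{\left(s,X \right)} = \frac{s}{3} + \left(s X + X\right) X = \frac{s}{3} + \left(X s + X\right) X = \frac{s}{3} + \left(X + X s\right) X = \frac{s}{3} + X \left(X + X s\right)$)
$182 S{\left(2,5 \right)} I{\left(10,-14 \right)} = 182 \left(-6 + 2\right) \left(\left(-14\right)^{2} + \frac{1}{3} \cdot 10 + 10 \left(-14\right)^{2}\right) = 182 \left(-4\right) \left(196 + \frac{10}{3} + 10 \cdot 196\right) = - 728 \left(196 + \frac{10}{3} + 1960\right) = \left(-728\right) \frac{6478}{3} = - \frac{4715984}{3}$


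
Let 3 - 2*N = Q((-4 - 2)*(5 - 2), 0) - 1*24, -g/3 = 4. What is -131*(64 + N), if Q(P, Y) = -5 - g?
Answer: -9694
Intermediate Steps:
g = -12 (g = -3*4 = -12)
Q(P, Y) = 7 (Q(P, Y) = -5 - 1*(-12) = -5 + 12 = 7)
N = 10 (N = 3/2 - (7 - 1*24)/2 = 3/2 - (7 - 24)/2 = 3/2 - ½*(-17) = 3/2 + 17/2 = 10)
-131*(64 + N) = -131*(64 + 10) = -131*74 = -9694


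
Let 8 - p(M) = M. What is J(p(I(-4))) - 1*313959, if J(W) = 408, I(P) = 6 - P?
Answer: -313551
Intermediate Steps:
p(M) = 8 - M
J(p(I(-4))) - 1*313959 = 408 - 1*313959 = 408 - 313959 = -313551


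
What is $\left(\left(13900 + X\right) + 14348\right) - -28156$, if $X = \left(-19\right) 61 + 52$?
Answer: $55297$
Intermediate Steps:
$X = -1107$ ($X = -1159 + 52 = -1107$)
$\left(\left(13900 + X\right) + 14348\right) - -28156 = \left(\left(13900 - 1107\right) + 14348\right) - -28156 = \left(12793 + 14348\right) + 28156 = 27141 + 28156 = 55297$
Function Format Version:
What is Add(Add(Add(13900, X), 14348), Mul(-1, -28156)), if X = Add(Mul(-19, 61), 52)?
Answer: 55297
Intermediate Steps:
X = -1107 (X = Add(-1159, 52) = -1107)
Add(Add(Add(13900, X), 14348), Mul(-1, -28156)) = Add(Add(Add(13900, -1107), 14348), Mul(-1, -28156)) = Add(Add(12793, 14348), 28156) = Add(27141, 28156) = 55297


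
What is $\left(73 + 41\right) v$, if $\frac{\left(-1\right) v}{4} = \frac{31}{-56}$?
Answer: $\frac{1767}{7} \approx 252.43$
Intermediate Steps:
$v = \frac{31}{14}$ ($v = - 4 \frac{31}{-56} = - 4 \cdot 31 \left(- \frac{1}{56}\right) = \left(-4\right) \left(- \frac{31}{56}\right) = \frac{31}{14} \approx 2.2143$)
$\left(73 + 41\right) v = \left(73 + 41\right) \frac{31}{14} = 114 \cdot \frac{31}{14} = \frac{1767}{7}$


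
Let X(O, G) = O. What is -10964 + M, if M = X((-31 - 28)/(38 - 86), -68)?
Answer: -526213/48 ≈ -10963.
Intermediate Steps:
M = 59/48 (M = (-31 - 28)/(38 - 86) = -59/(-48) = -59*(-1/48) = 59/48 ≈ 1.2292)
-10964 + M = -10964 + 59/48 = -526213/48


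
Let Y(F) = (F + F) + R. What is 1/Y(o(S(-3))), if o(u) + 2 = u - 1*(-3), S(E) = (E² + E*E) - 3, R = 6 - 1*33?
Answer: ⅕ ≈ 0.20000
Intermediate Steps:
R = -27 (R = 6 - 33 = -27)
S(E) = -3 + 2*E² (S(E) = (E² + E²) - 3 = 2*E² - 3 = -3 + 2*E²)
o(u) = 1 + u (o(u) = -2 + (u - 1*(-3)) = -2 + (u + 3) = -2 + (3 + u) = 1 + u)
Y(F) = -27 + 2*F (Y(F) = (F + F) - 27 = 2*F - 27 = -27 + 2*F)
1/Y(o(S(-3))) = 1/(-27 + 2*(1 + (-3 + 2*(-3)²))) = 1/(-27 + 2*(1 + (-3 + 2*9))) = 1/(-27 + 2*(1 + (-3 + 18))) = 1/(-27 + 2*(1 + 15)) = 1/(-27 + 2*16) = 1/(-27 + 32) = 1/5 = ⅕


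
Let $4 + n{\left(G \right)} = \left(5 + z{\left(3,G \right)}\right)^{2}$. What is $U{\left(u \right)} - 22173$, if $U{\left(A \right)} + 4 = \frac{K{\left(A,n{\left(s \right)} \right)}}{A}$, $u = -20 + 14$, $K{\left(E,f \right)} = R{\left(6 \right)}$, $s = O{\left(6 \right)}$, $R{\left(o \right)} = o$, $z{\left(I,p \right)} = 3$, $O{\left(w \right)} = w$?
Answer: $-22178$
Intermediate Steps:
$s = 6$
$n{\left(G \right)} = 60$ ($n{\left(G \right)} = -4 + \left(5 + 3\right)^{2} = -4 + 8^{2} = -4 + 64 = 60$)
$K{\left(E,f \right)} = 6$
$u = -6$
$U{\left(A \right)} = -4 + \frac{6}{A}$
$U{\left(u \right)} - 22173 = \left(-4 + \frac{6}{-6}\right) - 22173 = \left(-4 + 6 \left(- \frac{1}{6}\right)\right) - 22173 = \left(-4 - 1\right) - 22173 = -5 - 22173 = -22178$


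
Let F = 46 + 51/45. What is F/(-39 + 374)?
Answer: 707/5025 ≈ 0.14070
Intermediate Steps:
F = 707/15 (F = 46 + 51*(1/45) = 46 + 17/15 = 707/15 ≈ 47.133)
F/(-39 + 374) = 707/(15*(-39 + 374)) = (707/15)/335 = (707/15)*(1/335) = 707/5025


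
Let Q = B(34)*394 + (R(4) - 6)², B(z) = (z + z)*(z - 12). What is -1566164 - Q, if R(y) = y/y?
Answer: -2155613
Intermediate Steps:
B(z) = 2*z*(-12 + z) (B(z) = (2*z)*(-12 + z) = 2*z*(-12 + z))
R(y) = 1
Q = 589449 (Q = (2*34*(-12 + 34))*394 + (1 - 6)² = (2*34*22)*394 + (-5)² = 1496*394 + 25 = 589424 + 25 = 589449)
-1566164 - Q = -1566164 - 1*589449 = -1566164 - 589449 = -2155613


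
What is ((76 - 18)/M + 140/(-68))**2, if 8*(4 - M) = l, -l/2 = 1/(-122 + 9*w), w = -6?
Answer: 354761993161/2290101025 ≈ 154.91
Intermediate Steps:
l = 1/88 (l = -2/(-122 + 9*(-6)) = -2/(-122 - 54) = -2/(-176) = -2*(-1/176) = 1/88 ≈ 0.011364)
M = 2815/704 (M = 4 - 1/8*1/88 = 4 - 1/704 = 2815/704 ≈ 3.9986)
((76 - 18)/M + 140/(-68))**2 = ((76 - 18)/(2815/704) + 140/(-68))**2 = (58*(704/2815) + 140*(-1/68))**2 = (40832/2815 - 35/17)**2 = (595619/47855)**2 = 354761993161/2290101025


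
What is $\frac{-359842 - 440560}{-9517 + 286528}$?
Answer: $- \frac{800402}{277011} \approx -2.8894$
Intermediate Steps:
$\frac{-359842 - 440560}{-9517 + 286528} = - \frac{800402}{277011}$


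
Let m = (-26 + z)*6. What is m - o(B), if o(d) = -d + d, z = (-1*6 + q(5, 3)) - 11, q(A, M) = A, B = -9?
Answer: -228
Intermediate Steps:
z = -12 (z = (-1*6 + 5) - 11 = (-6 + 5) - 11 = -1 - 11 = -12)
o(d) = 0
m = -228 (m = (-26 - 12)*6 = -38*6 = -228)
m - o(B) = -228 - 1*0 = -228 + 0 = -228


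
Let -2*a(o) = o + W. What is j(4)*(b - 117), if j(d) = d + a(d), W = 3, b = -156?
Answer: -273/2 ≈ -136.50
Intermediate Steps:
a(o) = -3/2 - o/2 (a(o) = -(o + 3)/2 = -(3 + o)/2 = -3/2 - o/2)
j(d) = -3/2 + d/2 (j(d) = d + (-3/2 - d/2) = -3/2 + d/2)
j(4)*(b - 117) = (-3/2 + (½)*4)*(-156 - 117) = (-3/2 + 2)*(-273) = (½)*(-273) = -273/2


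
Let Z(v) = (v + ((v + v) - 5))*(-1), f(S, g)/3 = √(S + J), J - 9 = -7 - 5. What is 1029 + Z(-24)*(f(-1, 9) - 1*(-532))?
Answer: 41993 + 462*I ≈ 41993.0 + 462.0*I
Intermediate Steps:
J = -3 (J = 9 + (-7 - 5) = 9 - 12 = -3)
f(S, g) = 3*√(-3 + S) (f(S, g) = 3*√(S - 3) = 3*√(-3 + S))
Z(v) = 5 - 3*v (Z(v) = (v + (2*v - 5))*(-1) = (v + (-5 + 2*v))*(-1) = (-5 + 3*v)*(-1) = 5 - 3*v)
1029 + Z(-24)*(f(-1, 9) - 1*(-532)) = 1029 + (5 - 3*(-24))*(3*√(-3 - 1) - 1*(-532)) = 1029 + (5 + 72)*(3*√(-4) + 532) = 1029 + 77*(3*(2*I) + 532) = 1029 + 77*(6*I + 532) = 1029 + 77*(532 + 6*I) = 1029 + (40964 + 462*I) = 41993 + 462*I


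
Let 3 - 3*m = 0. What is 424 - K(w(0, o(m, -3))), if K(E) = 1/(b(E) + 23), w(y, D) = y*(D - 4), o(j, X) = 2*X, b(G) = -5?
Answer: 7631/18 ≈ 423.94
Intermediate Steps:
m = 1 (m = 1 - ⅓*0 = 1 + 0 = 1)
w(y, D) = y*(-4 + D)
K(E) = 1/18 (K(E) = 1/(-5 + 23) = 1/18)
424 - K(w(0, o(m, -3))) = 424 - 1*1/18 = 424 - 1/18 = 7631/18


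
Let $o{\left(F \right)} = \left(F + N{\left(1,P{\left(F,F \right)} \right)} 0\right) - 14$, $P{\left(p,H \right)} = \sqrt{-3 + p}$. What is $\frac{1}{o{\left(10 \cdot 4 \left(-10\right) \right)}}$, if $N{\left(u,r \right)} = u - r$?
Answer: $- \frac{1}{414} \approx -0.0024155$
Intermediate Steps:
$o{\left(F \right)} = -14 + F$ ($o{\left(F \right)} = \left(F + \left(1 - \sqrt{-3 + F}\right) 0\right) - 14 = \left(F + 0\right) - 14 = F - 14 = -14 + F$)
$\frac{1}{o{\left(10 \cdot 4 \left(-10\right) \right)}} = \frac{1}{-14 + 10 \cdot 4 \left(-10\right)} = \frac{1}{-14 + 40 \left(-10\right)} = \frac{1}{-14 - 400} = \frac{1}{-414} = - \frac{1}{414}$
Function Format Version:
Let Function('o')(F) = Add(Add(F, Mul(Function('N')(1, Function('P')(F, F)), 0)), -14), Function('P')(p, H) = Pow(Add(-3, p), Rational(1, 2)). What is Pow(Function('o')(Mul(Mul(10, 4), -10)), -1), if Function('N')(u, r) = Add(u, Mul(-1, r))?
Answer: Rational(-1, 414) ≈ -0.0024155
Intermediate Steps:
Function('o')(F) = Add(-14, F) (Function('o')(F) = Add(Add(F, Mul(Add(1, Mul(-1, Pow(Add(-3, F), Rational(1, 2)))), 0)), -14) = Add(Add(F, 0), -14) = Add(F, -14) = Add(-14, F))
Pow(Function('o')(Mul(Mul(10, 4), -10)), -1) = Pow(Add(-14, Mul(Mul(10, 4), -10)), -1) = Pow(Add(-14, Mul(40, -10)), -1) = Pow(Add(-14, -400), -1) = Pow(-414, -1) = Rational(-1, 414)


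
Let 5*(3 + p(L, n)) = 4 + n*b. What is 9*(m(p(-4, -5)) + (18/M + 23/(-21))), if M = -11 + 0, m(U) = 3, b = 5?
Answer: 186/77 ≈ 2.4156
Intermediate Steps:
p(L, n) = -11/5 + n (p(L, n) = -3 + (4 + n*5)/5 = -3 + (4 + 5*n)/5 = -3 + (4/5 + n) = -11/5 + n)
M = -11
9*(m(p(-4, -5)) + (18/M + 23/(-21))) = 9*(3 + (18/(-11) + 23/(-21))) = 9*(3 + (18*(-1/11) + 23*(-1/21))) = 9*(3 + (-18/11 - 23/21)) = 9*(3 - 631/231) = 9*(62/231) = 186/77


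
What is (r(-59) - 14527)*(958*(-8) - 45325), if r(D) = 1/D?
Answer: 45416553966/59 ≈ 7.6977e+8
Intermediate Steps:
(r(-59) - 14527)*(958*(-8) - 45325) = (1/(-59) - 14527)*(958*(-8) - 45325) = (-1/59 - 14527)*(-7664 - 45325) = -857094/59*(-52989) = 45416553966/59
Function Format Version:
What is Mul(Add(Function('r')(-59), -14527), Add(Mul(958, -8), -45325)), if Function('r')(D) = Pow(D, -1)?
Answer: Rational(45416553966, 59) ≈ 7.6977e+8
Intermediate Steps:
Mul(Add(Function('r')(-59), -14527), Add(Mul(958, -8), -45325)) = Mul(Add(Pow(-59, -1), -14527), Add(Mul(958, -8), -45325)) = Mul(Add(Rational(-1, 59), -14527), Add(-7664, -45325)) = Mul(Rational(-857094, 59), -52989) = Rational(45416553966, 59)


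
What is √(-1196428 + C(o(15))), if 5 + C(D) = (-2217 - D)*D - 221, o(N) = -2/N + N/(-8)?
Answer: I*√17167760041/120 ≈ 1091.9*I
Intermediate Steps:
o(N) = -2/N - N/8 (o(N) = -2/N + N*(-⅛) = -2/N - N/8)
C(D) = -226 + D*(-2217 - D) (C(D) = -5 + ((-2217 - D)*D - 221) = -5 + (D*(-2217 - D) - 221) = -5 + (-221 + D*(-2217 - D)) = -226 + D*(-2217 - D))
√(-1196428 + C(o(15))) = √(-1196428 + (-226 - (-2/15 - ⅛*15)² - 2217*(-2/15 - ⅛*15))) = √(-1196428 + (-226 - (-2*1/15 - 15/8)² - 2217*(-2*1/15 - 15/8))) = √(-1196428 + (-226 - (-2/15 - 15/8)² - 2217*(-2/15 - 15/8))) = √(-1196428 + (-226 - (-241/120)² - 2217*(-241/120))) = √(-1196428 + (-226 - 1*58081/14400 + 178099/40)) = √(-1196428 + (-226 - 58081/14400 + 178099/40)) = √(-1196428 + 60803159/14400) = √(-17167760041/14400) = I*√17167760041/120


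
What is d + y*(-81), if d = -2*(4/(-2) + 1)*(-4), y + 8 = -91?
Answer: 8011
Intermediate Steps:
y = -99 (y = -8 - 91 = -99)
d = -8 (d = -2*(4*(-1/2) + 1)*(-4) = -2*(-2 + 1)*(-4) = -(-2)*(-4) = -2*4 = -8)
d + y*(-81) = -8 - 99*(-81) = -8 + 8019 = 8011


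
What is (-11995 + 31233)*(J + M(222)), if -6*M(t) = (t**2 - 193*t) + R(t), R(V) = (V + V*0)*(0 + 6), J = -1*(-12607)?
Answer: 217620256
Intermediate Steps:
J = 12607
R(V) = 6*V (R(V) = (V + 0)*6 = V*6 = 6*V)
M(t) = -t**2/6 + 187*t/6 (M(t) = -((t**2 - 193*t) + 6*t)/6 = -(t**2 - 187*t)/6 = -t**2/6 + 187*t/6)
(-11995 + 31233)*(J + M(222)) = (-11995 + 31233)*(12607 + (1/6)*222*(187 - 1*222)) = 19238*(12607 + (1/6)*222*(187 - 222)) = 19238*(12607 + (1/6)*222*(-35)) = 19238*(12607 - 1295) = 19238*11312 = 217620256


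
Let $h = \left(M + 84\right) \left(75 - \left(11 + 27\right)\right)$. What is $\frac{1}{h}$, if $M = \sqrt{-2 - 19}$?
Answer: $\frac{4}{12469} - \frac{i \sqrt{21}}{261849} \approx 0.0003208 - 1.7501 \cdot 10^{-5} i$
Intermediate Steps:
$M = i \sqrt{21}$ ($M = \sqrt{-21} = i \sqrt{21} \approx 4.5826 i$)
$h = 3108 + 37 i \sqrt{21}$ ($h = \left(i \sqrt{21} + 84\right) \left(75 - \left(11 + 27\right)\right) = \left(84 + i \sqrt{21}\right) \left(75 - 38\right) = \left(84 + i \sqrt{21}\right) 37 = 3108 + 37 i \sqrt{21} \approx 3108.0 + 169.56 i$)
$\frac{1}{h} = \frac{1}{3108 + 37 i \sqrt{21}}$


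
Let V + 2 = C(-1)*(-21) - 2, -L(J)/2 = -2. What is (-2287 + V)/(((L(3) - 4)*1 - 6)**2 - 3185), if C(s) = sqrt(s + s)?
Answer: 2291/3149 + 21*I*sqrt(2)/3149 ≈ 0.72753 + 0.0094311*I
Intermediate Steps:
C(s) = sqrt(2)*sqrt(s) (C(s) = sqrt(2*s) = sqrt(2)*sqrt(s))
L(J) = 4 (L(J) = -2*(-2) = 4)
V = -4 - 21*I*sqrt(2) (V = -2 + ((sqrt(2)*sqrt(-1))*(-21) - 2) = -2 + ((sqrt(2)*I)*(-21) - 2) = -2 + ((I*sqrt(2))*(-21) - 2) = -2 + (-21*I*sqrt(2) - 2) = -2 + (-2 - 21*I*sqrt(2)) = -4 - 21*I*sqrt(2) ≈ -4.0 - 29.698*I)
(-2287 + V)/(((L(3) - 4)*1 - 6)**2 - 3185) = (-2287 + (-4 - 21*I*sqrt(2)))/(((4 - 4)*1 - 6)**2 - 3185) = (-2291 - 21*I*sqrt(2))/((0*1 - 6)**2 - 3185) = (-2291 - 21*I*sqrt(2))/((0 - 6)**2 - 3185) = (-2291 - 21*I*sqrt(2))/((-6)**2 - 3185) = (-2291 - 21*I*sqrt(2))/(36 - 3185) = (-2291 - 21*I*sqrt(2))/(-3149) = (-2291 - 21*I*sqrt(2))*(-1/3149) = 2291/3149 + 21*I*sqrt(2)/3149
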